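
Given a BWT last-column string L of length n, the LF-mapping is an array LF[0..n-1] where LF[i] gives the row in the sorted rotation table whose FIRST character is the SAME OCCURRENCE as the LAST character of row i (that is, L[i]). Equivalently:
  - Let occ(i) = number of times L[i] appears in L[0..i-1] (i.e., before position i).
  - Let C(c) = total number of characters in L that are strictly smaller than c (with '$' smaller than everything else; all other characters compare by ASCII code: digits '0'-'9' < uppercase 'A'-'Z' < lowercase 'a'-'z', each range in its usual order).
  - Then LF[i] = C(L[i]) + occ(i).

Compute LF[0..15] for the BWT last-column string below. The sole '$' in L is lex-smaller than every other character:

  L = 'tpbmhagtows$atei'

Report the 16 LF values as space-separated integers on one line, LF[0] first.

Answer: 12 10 3 8 6 1 5 13 9 15 11 0 2 14 4 7

Derivation:
Char counts: '$':1, 'a':2, 'b':1, 'e':1, 'g':1, 'h':1, 'i':1, 'm':1, 'o':1, 'p':1, 's':1, 't':3, 'w':1
C (first-col start): C('$')=0, C('a')=1, C('b')=3, C('e')=4, C('g')=5, C('h')=6, C('i')=7, C('m')=8, C('o')=9, C('p')=10, C('s')=11, C('t')=12, C('w')=15
L[0]='t': occ=0, LF[0]=C('t')+0=12+0=12
L[1]='p': occ=0, LF[1]=C('p')+0=10+0=10
L[2]='b': occ=0, LF[2]=C('b')+0=3+0=3
L[3]='m': occ=0, LF[3]=C('m')+0=8+0=8
L[4]='h': occ=0, LF[4]=C('h')+0=6+0=6
L[5]='a': occ=0, LF[5]=C('a')+0=1+0=1
L[6]='g': occ=0, LF[6]=C('g')+0=5+0=5
L[7]='t': occ=1, LF[7]=C('t')+1=12+1=13
L[8]='o': occ=0, LF[8]=C('o')+0=9+0=9
L[9]='w': occ=0, LF[9]=C('w')+0=15+0=15
L[10]='s': occ=0, LF[10]=C('s')+0=11+0=11
L[11]='$': occ=0, LF[11]=C('$')+0=0+0=0
L[12]='a': occ=1, LF[12]=C('a')+1=1+1=2
L[13]='t': occ=2, LF[13]=C('t')+2=12+2=14
L[14]='e': occ=0, LF[14]=C('e')+0=4+0=4
L[15]='i': occ=0, LF[15]=C('i')+0=7+0=7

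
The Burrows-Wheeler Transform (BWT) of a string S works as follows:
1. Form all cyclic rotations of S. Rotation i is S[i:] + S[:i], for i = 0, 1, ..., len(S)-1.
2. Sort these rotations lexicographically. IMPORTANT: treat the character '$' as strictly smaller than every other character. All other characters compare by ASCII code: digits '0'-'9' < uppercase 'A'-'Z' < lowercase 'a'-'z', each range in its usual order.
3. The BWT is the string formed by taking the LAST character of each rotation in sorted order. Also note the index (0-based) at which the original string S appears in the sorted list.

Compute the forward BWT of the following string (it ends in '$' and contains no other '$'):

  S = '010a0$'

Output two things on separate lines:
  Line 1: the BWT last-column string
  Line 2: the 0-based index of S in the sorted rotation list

Answer: 0a$100
2

Derivation:
All 6 rotations (rotation i = S[i:]+S[:i]):
  rot[0] = 010a0$
  rot[1] = 10a0$0
  rot[2] = 0a0$01
  rot[3] = a0$010
  rot[4] = 0$010a
  rot[5] = $010a0
Sorted (with $ < everything):
  sorted[0] = $010a0  (last char: '0')
  sorted[1] = 0$010a  (last char: 'a')
  sorted[2] = 010a0$  (last char: '$')
  sorted[3] = 0a0$01  (last char: '1')
  sorted[4] = 10a0$0  (last char: '0')
  sorted[5] = a0$010  (last char: '0')
Last column: 0a$100
Original string S is at sorted index 2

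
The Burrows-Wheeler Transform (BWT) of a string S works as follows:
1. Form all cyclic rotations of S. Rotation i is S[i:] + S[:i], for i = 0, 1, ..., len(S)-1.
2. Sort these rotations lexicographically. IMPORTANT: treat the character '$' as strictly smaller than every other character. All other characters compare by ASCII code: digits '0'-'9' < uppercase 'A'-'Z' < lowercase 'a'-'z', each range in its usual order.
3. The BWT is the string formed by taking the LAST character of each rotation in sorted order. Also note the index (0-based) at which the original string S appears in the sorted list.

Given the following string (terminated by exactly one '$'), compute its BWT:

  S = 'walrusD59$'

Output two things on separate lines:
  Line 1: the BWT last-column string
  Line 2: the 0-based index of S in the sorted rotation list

Answer: 9D5swalur$
9

Derivation:
All 10 rotations (rotation i = S[i:]+S[:i]):
  rot[0] = walrusD59$
  rot[1] = alrusD59$w
  rot[2] = lrusD59$wa
  rot[3] = rusD59$wal
  rot[4] = usD59$walr
  rot[5] = sD59$walru
  rot[6] = D59$walrus
  rot[7] = 59$walrusD
  rot[8] = 9$walrusD5
  rot[9] = $walrusD59
Sorted (with $ < everything):
  sorted[0] = $walrusD59  (last char: '9')
  sorted[1] = 59$walrusD  (last char: 'D')
  sorted[2] = 9$walrusD5  (last char: '5')
  sorted[3] = D59$walrus  (last char: 's')
  sorted[4] = alrusD59$w  (last char: 'w')
  sorted[5] = lrusD59$wa  (last char: 'a')
  sorted[6] = rusD59$wal  (last char: 'l')
  sorted[7] = sD59$walru  (last char: 'u')
  sorted[8] = usD59$walr  (last char: 'r')
  sorted[9] = walrusD59$  (last char: '$')
Last column: 9D5swalur$
Original string S is at sorted index 9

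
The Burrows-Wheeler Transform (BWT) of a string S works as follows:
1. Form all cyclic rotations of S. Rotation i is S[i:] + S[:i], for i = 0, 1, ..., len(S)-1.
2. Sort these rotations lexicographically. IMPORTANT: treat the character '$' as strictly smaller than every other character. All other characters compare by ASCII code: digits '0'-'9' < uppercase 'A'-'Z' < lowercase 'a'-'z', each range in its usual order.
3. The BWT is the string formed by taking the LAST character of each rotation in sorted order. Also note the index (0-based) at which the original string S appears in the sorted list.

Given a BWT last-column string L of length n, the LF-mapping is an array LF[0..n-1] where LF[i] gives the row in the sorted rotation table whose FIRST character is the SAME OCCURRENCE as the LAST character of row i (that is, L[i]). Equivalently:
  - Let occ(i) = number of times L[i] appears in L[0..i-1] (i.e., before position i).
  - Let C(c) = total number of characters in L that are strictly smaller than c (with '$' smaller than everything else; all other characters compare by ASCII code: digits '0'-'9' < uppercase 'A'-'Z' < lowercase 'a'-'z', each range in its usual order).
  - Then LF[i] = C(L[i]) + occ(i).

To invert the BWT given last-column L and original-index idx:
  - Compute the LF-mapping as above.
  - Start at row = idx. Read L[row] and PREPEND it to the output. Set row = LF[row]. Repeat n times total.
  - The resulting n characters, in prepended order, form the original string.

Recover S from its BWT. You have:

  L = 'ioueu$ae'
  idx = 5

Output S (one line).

LF mapping: 4 5 6 2 7 0 1 3
Walk LF starting at row 5, prepending L[row]:
  step 1: row=5, L[5]='$', prepend. Next row=LF[5]=0
  step 2: row=0, L[0]='i', prepend. Next row=LF[0]=4
  step 3: row=4, L[4]='u', prepend. Next row=LF[4]=7
  step 4: row=7, L[7]='e', prepend. Next row=LF[7]=3
  step 5: row=3, L[3]='e', prepend. Next row=LF[3]=2
  step 6: row=2, L[2]='u', prepend. Next row=LF[2]=6
  step 7: row=6, L[6]='a', prepend. Next row=LF[6]=1
  step 8: row=1, L[1]='o', prepend. Next row=LF[1]=5
Reversed output: oaueeui$

Answer: oaueeui$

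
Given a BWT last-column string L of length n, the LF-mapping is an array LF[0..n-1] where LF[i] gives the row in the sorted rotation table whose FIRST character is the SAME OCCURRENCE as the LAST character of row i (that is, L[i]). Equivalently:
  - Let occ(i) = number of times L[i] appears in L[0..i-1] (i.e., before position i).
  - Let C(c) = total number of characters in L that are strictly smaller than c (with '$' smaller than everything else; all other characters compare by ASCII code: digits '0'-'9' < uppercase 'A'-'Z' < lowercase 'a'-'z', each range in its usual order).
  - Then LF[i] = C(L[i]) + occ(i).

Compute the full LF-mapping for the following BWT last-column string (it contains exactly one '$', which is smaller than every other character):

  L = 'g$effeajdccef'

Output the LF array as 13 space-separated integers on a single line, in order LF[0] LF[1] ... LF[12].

Answer: 11 0 5 8 9 6 1 12 4 2 3 7 10

Derivation:
Char counts: '$':1, 'a':1, 'c':2, 'd':1, 'e':3, 'f':3, 'g':1, 'j':1
C (first-col start): C('$')=0, C('a')=1, C('c')=2, C('d')=4, C('e')=5, C('f')=8, C('g')=11, C('j')=12
L[0]='g': occ=0, LF[0]=C('g')+0=11+0=11
L[1]='$': occ=0, LF[1]=C('$')+0=0+0=0
L[2]='e': occ=0, LF[2]=C('e')+0=5+0=5
L[3]='f': occ=0, LF[3]=C('f')+0=8+0=8
L[4]='f': occ=1, LF[4]=C('f')+1=8+1=9
L[5]='e': occ=1, LF[5]=C('e')+1=5+1=6
L[6]='a': occ=0, LF[6]=C('a')+0=1+0=1
L[7]='j': occ=0, LF[7]=C('j')+0=12+0=12
L[8]='d': occ=0, LF[8]=C('d')+0=4+0=4
L[9]='c': occ=0, LF[9]=C('c')+0=2+0=2
L[10]='c': occ=1, LF[10]=C('c')+1=2+1=3
L[11]='e': occ=2, LF[11]=C('e')+2=5+2=7
L[12]='f': occ=2, LF[12]=C('f')+2=8+2=10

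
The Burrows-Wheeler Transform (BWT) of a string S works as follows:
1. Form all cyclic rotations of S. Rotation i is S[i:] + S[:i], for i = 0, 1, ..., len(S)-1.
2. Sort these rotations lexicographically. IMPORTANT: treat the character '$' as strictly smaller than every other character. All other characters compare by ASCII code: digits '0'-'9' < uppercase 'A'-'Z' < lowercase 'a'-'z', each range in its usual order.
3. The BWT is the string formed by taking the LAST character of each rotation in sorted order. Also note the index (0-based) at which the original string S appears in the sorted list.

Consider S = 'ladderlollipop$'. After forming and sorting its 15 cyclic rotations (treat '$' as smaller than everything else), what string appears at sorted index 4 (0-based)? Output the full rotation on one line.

Answer: erlollipop$ladd

Derivation:
All 15 rotations (rotation i = S[i:]+S[:i]):
  rot[0] = ladderlollipop$
  rot[1] = adderlollipop$l
  rot[2] = dderlollipop$la
  rot[3] = derlollipop$lad
  rot[4] = erlollipop$ladd
  rot[5] = rlollipop$ladde
  rot[6] = lollipop$ladder
  rot[7] = ollipop$ladderl
  rot[8] = llipop$ladderlo
  rot[9] = lipop$ladderlol
  rot[10] = ipop$ladderloll
  rot[11] = pop$ladderlolli
  rot[12] = op$ladderlollip
  rot[13] = p$ladderlollipo
  rot[14] = $ladderlollipop
Sorted (with $ < everything):
  sorted[0] = $ladderlollipop
  sorted[1] = adderlollipop$l
  sorted[2] = dderlollipop$la
  sorted[3] = derlollipop$lad
  sorted[4] = erlollipop$ladd
  sorted[5] = ipop$ladderloll
  sorted[6] = ladderlollipop$
  sorted[7] = lipop$ladderlol
  sorted[8] = llipop$ladderlo
  sorted[9] = lollipop$ladder
  sorted[10] = ollipop$ladderl
  sorted[11] = op$ladderlollip
  sorted[12] = p$ladderlollipo
  sorted[13] = pop$ladderlolli
  sorted[14] = rlollipop$ladde
sorted[4] = erlollipop$ladd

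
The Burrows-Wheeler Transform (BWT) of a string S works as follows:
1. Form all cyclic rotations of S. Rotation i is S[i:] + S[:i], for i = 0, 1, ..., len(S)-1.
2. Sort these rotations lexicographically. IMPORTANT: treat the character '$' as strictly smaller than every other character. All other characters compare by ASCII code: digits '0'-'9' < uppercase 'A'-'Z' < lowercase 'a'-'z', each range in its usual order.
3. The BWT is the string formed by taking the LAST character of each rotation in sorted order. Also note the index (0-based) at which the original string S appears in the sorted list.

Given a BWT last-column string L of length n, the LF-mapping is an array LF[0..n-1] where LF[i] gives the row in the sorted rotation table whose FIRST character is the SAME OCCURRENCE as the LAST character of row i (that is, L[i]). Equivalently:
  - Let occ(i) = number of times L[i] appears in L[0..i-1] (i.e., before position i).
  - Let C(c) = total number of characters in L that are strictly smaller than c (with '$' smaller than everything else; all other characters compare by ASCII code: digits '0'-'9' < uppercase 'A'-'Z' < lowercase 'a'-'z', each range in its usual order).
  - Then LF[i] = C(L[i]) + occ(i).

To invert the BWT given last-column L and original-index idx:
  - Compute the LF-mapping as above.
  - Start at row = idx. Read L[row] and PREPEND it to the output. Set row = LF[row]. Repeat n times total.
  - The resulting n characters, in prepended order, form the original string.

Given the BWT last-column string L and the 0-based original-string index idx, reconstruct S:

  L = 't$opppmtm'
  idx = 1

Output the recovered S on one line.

LF mapping: 7 0 3 4 5 6 1 8 2
Walk LF starting at row 1, prepending L[row]:
  step 1: row=1, L[1]='$', prepend. Next row=LF[1]=0
  step 2: row=0, L[0]='t', prepend. Next row=LF[0]=7
  step 3: row=7, L[7]='t', prepend. Next row=LF[7]=8
  step 4: row=8, L[8]='m', prepend. Next row=LF[8]=2
  step 5: row=2, L[2]='o', prepend. Next row=LF[2]=3
  step 6: row=3, L[3]='p', prepend. Next row=LF[3]=4
  step 7: row=4, L[4]='p', prepend. Next row=LF[4]=5
  step 8: row=5, L[5]='p', prepend. Next row=LF[5]=6
  step 9: row=6, L[6]='m', prepend. Next row=LF[6]=1
Reversed output: mpppomtt$

Answer: mpppomtt$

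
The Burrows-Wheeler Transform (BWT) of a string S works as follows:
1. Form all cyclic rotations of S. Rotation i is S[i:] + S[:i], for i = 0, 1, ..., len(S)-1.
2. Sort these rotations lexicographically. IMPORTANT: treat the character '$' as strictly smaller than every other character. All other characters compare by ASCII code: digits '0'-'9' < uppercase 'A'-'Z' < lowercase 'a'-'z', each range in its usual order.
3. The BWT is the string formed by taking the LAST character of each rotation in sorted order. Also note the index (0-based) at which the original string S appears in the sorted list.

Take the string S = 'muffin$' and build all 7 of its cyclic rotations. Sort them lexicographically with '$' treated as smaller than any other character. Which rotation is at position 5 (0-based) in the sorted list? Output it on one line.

All 7 rotations (rotation i = S[i:]+S[:i]):
  rot[0] = muffin$
  rot[1] = uffin$m
  rot[2] = ffin$mu
  rot[3] = fin$muf
  rot[4] = in$muff
  rot[5] = n$muffi
  rot[6] = $muffin
Sorted (with $ < everything):
  sorted[0] = $muffin
  sorted[1] = ffin$mu
  sorted[2] = fin$muf
  sorted[3] = in$muff
  sorted[4] = muffin$
  sorted[5] = n$muffi
  sorted[6] = uffin$m
sorted[5] = n$muffi

Answer: n$muffi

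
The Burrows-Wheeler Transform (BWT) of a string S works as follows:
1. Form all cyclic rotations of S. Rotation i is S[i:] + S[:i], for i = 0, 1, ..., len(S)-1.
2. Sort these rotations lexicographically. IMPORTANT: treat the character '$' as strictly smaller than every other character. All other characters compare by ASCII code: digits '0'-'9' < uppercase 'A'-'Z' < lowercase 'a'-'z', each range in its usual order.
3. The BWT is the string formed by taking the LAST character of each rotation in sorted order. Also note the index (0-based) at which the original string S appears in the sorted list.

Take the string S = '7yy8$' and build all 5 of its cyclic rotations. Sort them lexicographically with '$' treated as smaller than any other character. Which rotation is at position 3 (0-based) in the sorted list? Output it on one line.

Answer: y8$7y

Derivation:
All 5 rotations (rotation i = S[i:]+S[:i]):
  rot[0] = 7yy8$
  rot[1] = yy8$7
  rot[2] = y8$7y
  rot[3] = 8$7yy
  rot[4] = $7yy8
Sorted (with $ < everything):
  sorted[0] = $7yy8
  sorted[1] = 7yy8$
  sorted[2] = 8$7yy
  sorted[3] = y8$7y
  sorted[4] = yy8$7
sorted[3] = y8$7y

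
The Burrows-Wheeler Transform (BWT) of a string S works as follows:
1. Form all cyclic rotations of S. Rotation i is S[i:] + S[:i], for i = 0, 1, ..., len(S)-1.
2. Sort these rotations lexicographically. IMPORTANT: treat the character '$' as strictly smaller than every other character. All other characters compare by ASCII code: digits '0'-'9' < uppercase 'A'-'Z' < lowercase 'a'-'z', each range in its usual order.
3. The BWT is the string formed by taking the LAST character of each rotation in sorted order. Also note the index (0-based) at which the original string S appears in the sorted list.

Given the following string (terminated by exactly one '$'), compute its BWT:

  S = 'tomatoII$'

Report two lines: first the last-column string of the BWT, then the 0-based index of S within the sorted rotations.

Answer: IIomotta$
8

Derivation:
All 9 rotations (rotation i = S[i:]+S[:i]):
  rot[0] = tomatoII$
  rot[1] = omatoII$t
  rot[2] = matoII$to
  rot[3] = atoII$tom
  rot[4] = toII$toma
  rot[5] = oII$tomat
  rot[6] = II$tomato
  rot[7] = I$tomatoI
  rot[8] = $tomatoII
Sorted (with $ < everything):
  sorted[0] = $tomatoII  (last char: 'I')
  sorted[1] = I$tomatoI  (last char: 'I')
  sorted[2] = II$tomato  (last char: 'o')
  sorted[3] = atoII$tom  (last char: 'm')
  sorted[4] = matoII$to  (last char: 'o')
  sorted[5] = oII$tomat  (last char: 't')
  sorted[6] = omatoII$t  (last char: 't')
  sorted[7] = toII$toma  (last char: 'a')
  sorted[8] = tomatoII$  (last char: '$')
Last column: IIomotta$
Original string S is at sorted index 8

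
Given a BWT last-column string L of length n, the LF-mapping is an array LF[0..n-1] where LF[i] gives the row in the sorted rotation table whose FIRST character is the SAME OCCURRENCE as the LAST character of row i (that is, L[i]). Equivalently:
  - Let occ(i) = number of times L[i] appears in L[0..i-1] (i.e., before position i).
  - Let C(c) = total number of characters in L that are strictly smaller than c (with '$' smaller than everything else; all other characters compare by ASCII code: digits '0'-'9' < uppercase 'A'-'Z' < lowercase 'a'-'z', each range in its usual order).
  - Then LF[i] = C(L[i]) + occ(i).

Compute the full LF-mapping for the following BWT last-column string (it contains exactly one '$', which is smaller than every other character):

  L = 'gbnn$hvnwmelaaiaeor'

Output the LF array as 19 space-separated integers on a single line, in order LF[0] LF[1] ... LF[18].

Char counts: '$':1, 'a':3, 'b':1, 'e':2, 'g':1, 'h':1, 'i':1, 'l':1, 'm':1, 'n':3, 'o':1, 'r':1, 'v':1, 'w':1
C (first-col start): C('$')=0, C('a')=1, C('b')=4, C('e')=5, C('g')=7, C('h')=8, C('i')=9, C('l')=10, C('m')=11, C('n')=12, C('o')=15, C('r')=16, C('v')=17, C('w')=18
L[0]='g': occ=0, LF[0]=C('g')+0=7+0=7
L[1]='b': occ=0, LF[1]=C('b')+0=4+0=4
L[2]='n': occ=0, LF[2]=C('n')+0=12+0=12
L[3]='n': occ=1, LF[3]=C('n')+1=12+1=13
L[4]='$': occ=0, LF[4]=C('$')+0=0+0=0
L[5]='h': occ=0, LF[5]=C('h')+0=8+0=8
L[6]='v': occ=0, LF[6]=C('v')+0=17+0=17
L[7]='n': occ=2, LF[7]=C('n')+2=12+2=14
L[8]='w': occ=0, LF[8]=C('w')+0=18+0=18
L[9]='m': occ=0, LF[9]=C('m')+0=11+0=11
L[10]='e': occ=0, LF[10]=C('e')+0=5+0=5
L[11]='l': occ=0, LF[11]=C('l')+0=10+0=10
L[12]='a': occ=0, LF[12]=C('a')+0=1+0=1
L[13]='a': occ=1, LF[13]=C('a')+1=1+1=2
L[14]='i': occ=0, LF[14]=C('i')+0=9+0=9
L[15]='a': occ=2, LF[15]=C('a')+2=1+2=3
L[16]='e': occ=1, LF[16]=C('e')+1=5+1=6
L[17]='o': occ=0, LF[17]=C('o')+0=15+0=15
L[18]='r': occ=0, LF[18]=C('r')+0=16+0=16

Answer: 7 4 12 13 0 8 17 14 18 11 5 10 1 2 9 3 6 15 16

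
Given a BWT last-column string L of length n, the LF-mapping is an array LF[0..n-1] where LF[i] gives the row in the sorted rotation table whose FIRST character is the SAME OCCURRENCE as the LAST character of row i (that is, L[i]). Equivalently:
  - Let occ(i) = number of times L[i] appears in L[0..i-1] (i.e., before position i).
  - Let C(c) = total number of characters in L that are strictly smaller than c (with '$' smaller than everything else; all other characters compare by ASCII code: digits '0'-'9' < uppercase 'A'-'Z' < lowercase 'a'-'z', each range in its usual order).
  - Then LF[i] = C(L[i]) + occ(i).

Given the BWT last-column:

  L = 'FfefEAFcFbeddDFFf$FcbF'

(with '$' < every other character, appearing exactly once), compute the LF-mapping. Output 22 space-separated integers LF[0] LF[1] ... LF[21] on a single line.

Answer: 4 19 17 20 3 1 5 13 6 11 18 15 16 2 7 8 21 0 9 14 12 10

Derivation:
Char counts: '$':1, 'A':1, 'D':1, 'E':1, 'F':7, 'b':2, 'c':2, 'd':2, 'e':2, 'f':3
C (first-col start): C('$')=0, C('A')=1, C('D')=2, C('E')=3, C('F')=4, C('b')=11, C('c')=13, C('d')=15, C('e')=17, C('f')=19
L[0]='F': occ=0, LF[0]=C('F')+0=4+0=4
L[1]='f': occ=0, LF[1]=C('f')+0=19+0=19
L[2]='e': occ=0, LF[2]=C('e')+0=17+0=17
L[3]='f': occ=1, LF[3]=C('f')+1=19+1=20
L[4]='E': occ=0, LF[4]=C('E')+0=3+0=3
L[5]='A': occ=0, LF[5]=C('A')+0=1+0=1
L[6]='F': occ=1, LF[6]=C('F')+1=4+1=5
L[7]='c': occ=0, LF[7]=C('c')+0=13+0=13
L[8]='F': occ=2, LF[8]=C('F')+2=4+2=6
L[9]='b': occ=0, LF[9]=C('b')+0=11+0=11
L[10]='e': occ=1, LF[10]=C('e')+1=17+1=18
L[11]='d': occ=0, LF[11]=C('d')+0=15+0=15
L[12]='d': occ=1, LF[12]=C('d')+1=15+1=16
L[13]='D': occ=0, LF[13]=C('D')+0=2+0=2
L[14]='F': occ=3, LF[14]=C('F')+3=4+3=7
L[15]='F': occ=4, LF[15]=C('F')+4=4+4=8
L[16]='f': occ=2, LF[16]=C('f')+2=19+2=21
L[17]='$': occ=0, LF[17]=C('$')+0=0+0=0
L[18]='F': occ=5, LF[18]=C('F')+5=4+5=9
L[19]='c': occ=1, LF[19]=C('c')+1=13+1=14
L[20]='b': occ=1, LF[20]=C('b')+1=11+1=12
L[21]='F': occ=6, LF[21]=C('F')+6=4+6=10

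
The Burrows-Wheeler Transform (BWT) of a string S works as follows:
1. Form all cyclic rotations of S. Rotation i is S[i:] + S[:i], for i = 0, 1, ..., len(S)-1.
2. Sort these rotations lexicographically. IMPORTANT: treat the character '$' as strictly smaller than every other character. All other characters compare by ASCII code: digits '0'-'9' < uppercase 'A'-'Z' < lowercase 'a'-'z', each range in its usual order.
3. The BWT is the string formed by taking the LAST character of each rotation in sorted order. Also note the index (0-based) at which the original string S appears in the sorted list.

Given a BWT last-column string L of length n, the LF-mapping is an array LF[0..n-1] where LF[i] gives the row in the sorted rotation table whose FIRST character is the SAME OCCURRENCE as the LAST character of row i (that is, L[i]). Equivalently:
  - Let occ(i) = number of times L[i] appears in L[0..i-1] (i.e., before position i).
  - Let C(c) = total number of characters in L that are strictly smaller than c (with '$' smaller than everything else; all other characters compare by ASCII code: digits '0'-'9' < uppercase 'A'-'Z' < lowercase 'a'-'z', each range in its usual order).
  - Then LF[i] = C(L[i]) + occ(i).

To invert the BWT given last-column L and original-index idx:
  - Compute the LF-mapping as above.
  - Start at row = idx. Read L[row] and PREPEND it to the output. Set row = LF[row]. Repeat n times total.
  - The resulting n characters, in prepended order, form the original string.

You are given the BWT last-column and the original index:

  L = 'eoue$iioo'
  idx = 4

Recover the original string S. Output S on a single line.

LF mapping: 1 5 8 2 0 3 4 6 7
Walk LF starting at row 4, prepending L[row]:
  step 1: row=4, L[4]='$', prepend. Next row=LF[4]=0
  step 2: row=0, L[0]='e', prepend. Next row=LF[0]=1
  step 3: row=1, L[1]='o', prepend. Next row=LF[1]=5
  step 4: row=5, L[5]='i', prepend. Next row=LF[5]=3
  step 5: row=3, L[3]='e', prepend. Next row=LF[3]=2
  step 6: row=2, L[2]='u', prepend. Next row=LF[2]=8
  step 7: row=8, L[8]='o', prepend. Next row=LF[8]=7
  step 8: row=7, L[7]='o', prepend. Next row=LF[7]=6
  step 9: row=6, L[6]='i', prepend. Next row=LF[6]=4
Reversed output: iooueioe$

Answer: iooueioe$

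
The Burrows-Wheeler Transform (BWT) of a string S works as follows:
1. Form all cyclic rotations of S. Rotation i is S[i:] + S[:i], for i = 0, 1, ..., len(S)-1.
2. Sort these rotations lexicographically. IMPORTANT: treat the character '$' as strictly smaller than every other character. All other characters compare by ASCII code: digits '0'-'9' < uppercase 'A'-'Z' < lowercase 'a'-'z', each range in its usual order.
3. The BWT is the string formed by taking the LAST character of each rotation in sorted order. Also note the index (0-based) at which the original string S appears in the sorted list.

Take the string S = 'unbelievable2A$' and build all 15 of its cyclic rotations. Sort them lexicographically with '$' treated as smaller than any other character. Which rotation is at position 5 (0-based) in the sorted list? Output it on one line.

All 15 rotations (rotation i = S[i:]+S[:i]):
  rot[0] = unbelievable2A$
  rot[1] = nbelievable2A$u
  rot[2] = believable2A$un
  rot[3] = elievable2A$unb
  rot[4] = lievable2A$unbe
  rot[5] = ievable2A$unbel
  rot[6] = evable2A$unbeli
  rot[7] = vable2A$unbelie
  rot[8] = able2A$unbeliev
  rot[9] = ble2A$unbelieva
  rot[10] = le2A$unbelievab
  rot[11] = e2A$unbelievabl
  rot[12] = 2A$unbelievable
  rot[13] = A$unbelievable2
  rot[14] = $unbelievable2A
Sorted (with $ < everything):
  sorted[0] = $unbelievable2A
  sorted[1] = 2A$unbelievable
  sorted[2] = A$unbelievable2
  sorted[3] = able2A$unbeliev
  sorted[4] = believable2A$un
  sorted[5] = ble2A$unbelieva
  sorted[6] = e2A$unbelievabl
  sorted[7] = elievable2A$unb
  sorted[8] = evable2A$unbeli
  sorted[9] = ievable2A$unbel
  sorted[10] = le2A$unbelievab
  sorted[11] = lievable2A$unbe
  sorted[12] = nbelievable2A$u
  sorted[13] = unbelievable2A$
  sorted[14] = vable2A$unbelie
sorted[5] = ble2A$unbelieva

Answer: ble2A$unbelieva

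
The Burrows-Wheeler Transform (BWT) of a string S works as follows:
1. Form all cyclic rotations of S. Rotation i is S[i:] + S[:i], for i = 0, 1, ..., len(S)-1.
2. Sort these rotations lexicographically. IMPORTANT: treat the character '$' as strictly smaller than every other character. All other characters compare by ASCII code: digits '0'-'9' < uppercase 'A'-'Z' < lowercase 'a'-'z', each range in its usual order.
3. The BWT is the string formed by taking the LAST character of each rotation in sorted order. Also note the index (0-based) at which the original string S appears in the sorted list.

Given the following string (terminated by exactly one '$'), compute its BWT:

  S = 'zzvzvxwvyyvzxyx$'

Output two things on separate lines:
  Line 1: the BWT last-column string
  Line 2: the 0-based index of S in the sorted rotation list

All 16 rotations (rotation i = S[i:]+S[:i]):
  rot[0] = zzvzvxwvyyvzxyx$
  rot[1] = zvzvxwvyyvzxyx$z
  rot[2] = vzvxwvyyvzxyx$zz
  rot[3] = zvxwvyyvzxyx$zzv
  rot[4] = vxwvyyvzxyx$zzvz
  rot[5] = xwvyyvzxyx$zzvzv
  rot[6] = wvyyvzxyx$zzvzvx
  rot[7] = vyyvzxyx$zzvzvxw
  rot[8] = yyvzxyx$zzvzvxwv
  rot[9] = yvzxyx$zzvzvxwvy
  rot[10] = vzxyx$zzvzvxwvyy
  rot[11] = zxyx$zzvzvxwvyyv
  rot[12] = xyx$zzvzvxwvyyvz
  rot[13] = yx$zzvzvxwvyyvzx
  rot[14] = x$zzvzvxwvyyvzxy
  rot[15] = $zzvzvxwvyyvzxyx
Sorted (with $ < everything):
  sorted[0] = $zzvzvxwvyyvzxyx  (last char: 'x')
  sorted[1] = vxwvyyvzxyx$zzvz  (last char: 'z')
  sorted[2] = vyyvzxyx$zzvzvxw  (last char: 'w')
  sorted[3] = vzvxwvyyvzxyx$zz  (last char: 'z')
  sorted[4] = vzxyx$zzvzvxwvyy  (last char: 'y')
  sorted[5] = wvyyvzxyx$zzvzvx  (last char: 'x')
  sorted[6] = x$zzvzvxwvyyvzxy  (last char: 'y')
  sorted[7] = xwvyyvzxyx$zzvzv  (last char: 'v')
  sorted[8] = xyx$zzvzvxwvyyvz  (last char: 'z')
  sorted[9] = yvzxyx$zzvzvxwvy  (last char: 'y')
  sorted[10] = yx$zzvzvxwvyyvzx  (last char: 'x')
  sorted[11] = yyvzxyx$zzvzvxwv  (last char: 'v')
  sorted[12] = zvxwvyyvzxyx$zzv  (last char: 'v')
  sorted[13] = zvzvxwvyyvzxyx$z  (last char: 'z')
  sorted[14] = zxyx$zzvzvxwvyyv  (last char: 'v')
  sorted[15] = zzvzvxwvyyvzxyx$  (last char: '$')
Last column: xzwzyxyvzyxvvzv$
Original string S is at sorted index 15

Answer: xzwzyxyvzyxvvzv$
15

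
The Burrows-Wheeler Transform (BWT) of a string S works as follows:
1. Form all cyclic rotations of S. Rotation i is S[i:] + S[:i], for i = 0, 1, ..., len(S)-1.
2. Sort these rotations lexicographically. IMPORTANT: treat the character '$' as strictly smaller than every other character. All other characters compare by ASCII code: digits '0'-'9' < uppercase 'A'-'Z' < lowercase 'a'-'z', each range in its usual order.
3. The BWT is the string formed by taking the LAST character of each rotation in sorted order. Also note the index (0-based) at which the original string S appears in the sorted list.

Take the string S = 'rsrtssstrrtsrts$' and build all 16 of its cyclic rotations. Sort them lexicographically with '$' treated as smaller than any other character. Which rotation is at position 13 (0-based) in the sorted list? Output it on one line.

All 16 rotations (rotation i = S[i:]+S[:i]):
  rot[0] = rsrtssstrrtsrts$
  rot[1] = srtssstrrtsrts$r
  rot[2] = rtssstrrtsrts$rs
  rot[3] = tssstrrtsrts$rsr
  rot[4] = ssstrrtsrts$rsrt
  rot[5] = sstrrtsrts$rsrts
  rot[6] = strrtsrts$rsrtss
  rot[7] = trrtsrts$rsrtsss
  rot[8] = rrtsrts$rsrtssst
  rot[9] = rtsrts$rsrtssstr
  rot[10] = tsrts$rsrtssstrr
  rot[11] = srts$rsrtssstrrt
  rot[12] = rts$rsrtssstrrts
  rot[13] = ts$rsrtssstrrtsr
  rot[14] = s$rsrtssstrrtsrt
  rot[15] = $rsrtssstrrtsrts
Sorted (with $ < everything):
  sorted[0] = $rsrtssstrrtsrts
  sorted[1] = rrtsrts$rsrtssst
  sorted[2] = rsrtssstrrtsrts$
  sorted[3] = rts$rsrtssstrrts
  sorted[4] = rtsrts$rsrtssstr
  sorted[5] = rtssstrrtsrts$rs
  sorted[6] = s$rsrtssstrrtsrt
  sorted[7] = srts$rsrtssstrrt
  sorted[8] = srtssstrrtsrts$r
  sorted[9] = ssstrrtsrts$rsrt
  sorted[10] = sstrrtsrts$rsrts
  sorted[11] = strrtsrts$rsrtss
  sorted[12] = trrtsrts$rsrtsss
  sorted[13] = ts$rsrtssstrrtsr
  sorted[14] = tsrts$rsrtssstrr
  sorted[15] = tssstrrtsrts$rsr
sorted[13] = ts$rsrtssstrrtsr

Answer: ts$rsrtssstrrtsr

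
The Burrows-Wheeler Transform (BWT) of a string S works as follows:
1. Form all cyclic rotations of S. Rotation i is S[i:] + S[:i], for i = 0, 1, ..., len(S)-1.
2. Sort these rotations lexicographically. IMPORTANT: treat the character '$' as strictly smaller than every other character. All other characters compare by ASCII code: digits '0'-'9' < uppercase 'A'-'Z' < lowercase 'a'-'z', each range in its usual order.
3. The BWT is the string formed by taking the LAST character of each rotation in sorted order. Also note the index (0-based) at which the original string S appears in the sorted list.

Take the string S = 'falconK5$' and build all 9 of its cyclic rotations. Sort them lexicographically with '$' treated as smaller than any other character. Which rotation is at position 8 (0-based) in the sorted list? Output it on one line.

All 9 rotations (rotation i = S[i:]+S[:i]):
  rot[0] = falconK5$
  rot[1] = alconK5$f
  rot[2] = lconK5$fa
  rot[3] = conK5$fal
  rot[4] = onK5$falc
  rot[5] = nK5$falco
  rot[6] = K5$falcon
  rot[7] = 5$falconK
  rot[8] = $falconK5
Sorted (with $ < everything):
  sorted[0] = $falconK5
  sorted[1] = 5$falconK
  sorted[2] = K5$falcon
  sorted[3] = alconK5$f
  sorted[4] = conK5$fal
  sorted[5] = falconK5$
  sorted[6] = lconK5$fa
  sorted[7] = nK5$falco
  sorted[8] = onK5$falc
sorted[8] = onK5$falc

Answer: onK5$falc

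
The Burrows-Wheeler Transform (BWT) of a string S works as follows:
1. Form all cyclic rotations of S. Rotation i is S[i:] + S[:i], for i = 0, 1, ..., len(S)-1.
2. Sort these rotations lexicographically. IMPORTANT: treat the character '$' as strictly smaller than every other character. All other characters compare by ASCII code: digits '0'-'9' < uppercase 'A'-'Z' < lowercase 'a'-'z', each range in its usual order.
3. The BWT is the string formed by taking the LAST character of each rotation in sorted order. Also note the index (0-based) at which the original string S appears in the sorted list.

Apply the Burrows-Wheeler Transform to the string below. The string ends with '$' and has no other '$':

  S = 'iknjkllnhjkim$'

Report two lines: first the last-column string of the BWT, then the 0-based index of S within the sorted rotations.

Answer: mn$khnjjiklilk
2

Derivation:
All 14 rotations (rotation i = S[i:]+S[:i]):
  rot[0] = iknjkllnhjkim$
  rot[1] = knjkllnhjkim$i
  rot[2] = njkllnhjkim$ik
  rot[3] = jkllnhjkim$ikn
  rot[4] = kllnhjkim$iknj
  rot[5] = llnhjkim$iknjk
  rot[6] = lnhjkim$iknjkl
  rot[7] = nhjkim$iknjkll
  rot[8] = hjkim$iknjklln
  rot[9] = jkim$iknjkllnh
  rot[10] = kim$iknjkllnhj
  rot[11] = im$iknjkllnhjk
  rot[12] = m$iknjkllnhjki
  rot[13] = $iknjkllnhjkim
Sorted (with $ < everything):
  sorted[0] = $iknjkllnhjkim  (last char: 'm')
  sorted[1] = hjkim$iknjklln  (last char: 'n')
  sorted[2] = iknjkllnhjkim$  (last char: '$')
  sorted[3] = im$iknjkllnhjk  (last char: 'k')
  sorted[4] = jkim$iknjkllnh  (last char: 'h')
  sorted[5] = jkllnhjkim$ikn  (last char: 'n')
  sorted[6] = kim$iknjkllnhj  (last char: 'j')
  sorted[7] = kllnhjkim$iknj  (last char: 'j')
  sorted[8] = knjkllnhjkim$i  (last char: 'i')
  sorted[9] = llnhjkim$iknjk  (last char: 'k')
  sorted[10] = lnhjkim$iknjkl  (last char: 'l')
  sorted[11] = m$iknjkllnhjki  (last char: 'i')
  sorted[12] = nhjkim$iknjkll  (last char: 'l')
  sorted[13] = njkllnhjkim$ik  (last char: 'k')
Last column: mn$khnjjiklilk
Original string S is at sorted index 2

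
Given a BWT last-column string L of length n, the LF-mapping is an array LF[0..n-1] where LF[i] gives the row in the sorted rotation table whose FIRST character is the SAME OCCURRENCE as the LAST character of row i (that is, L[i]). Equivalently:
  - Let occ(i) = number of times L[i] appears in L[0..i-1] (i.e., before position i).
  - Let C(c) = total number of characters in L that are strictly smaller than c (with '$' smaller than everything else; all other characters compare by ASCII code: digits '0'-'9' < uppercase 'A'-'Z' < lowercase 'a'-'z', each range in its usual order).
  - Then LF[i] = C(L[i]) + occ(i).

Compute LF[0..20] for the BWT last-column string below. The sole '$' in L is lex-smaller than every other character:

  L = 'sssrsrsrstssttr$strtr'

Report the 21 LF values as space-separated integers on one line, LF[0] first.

Answer: 7 8 9 1 10 2 11 3 12 16 13 14 17 18 4 0 15 19 5 20 6

Derivation:
Char counts: '$':1, 'r':6, 's':9, 't':5
C (first-col start): C('$')=0, C('r')=1, C('s')=7, C('t')=16
L[0]='s': occ=0, LF[0]=C('s')+0=7+0=7
L[1]='s': occ=1, LF[1]=C('s')+1=7+1=8
L[2]='s': occ=2, LF[2]=C('s')+2=7+2=9
L[3]='r': occ=0, LF[3]=C('r')+0=1+0=1
L[4]='s': occ=3, LF[4]=C('s')+3=7+3=10
L[5]='r': occ=1, LF[5]=C('r')+1=1+1=2
L[6]='s': occ=4, LF[6]=C('s')+4=7+4=11
L[7]='r': occ=2, LF[7]=C('r')+2=1+2=3
L[8]='s': occ=5, LF[8]=C('s')+5=7+5=12
L[9]='t': occ=0, LF[9]=C('t')+0=16+0=16
L[10]='s': occ=6, LF[10]=C('s')+6=7+6=13
L[11]='s': occ=7, LF[11]=C('s')+7=7+7=14
L[12]='t': occ=1, LF[12]=C('t')+1=16+1=17
L[13]='t': occ=2, LF[13]=C('t')+2=16+2=18
L[14]='r': occ=3, LF[14]=C('r')+3=1+3=4
L[15]='$': occ=0, LF[15]=C('$')+0=0+0=0
L[16]='s': occ=8, LF[16]=C('s')+8=7+8=15
L[17]='t': occ=3, LF[17]=C('t')+3=16+3=19
L[18]='r': occ=4, LF[18]=C('r')+4=1+4=5
L[19]='t': occ=4, LF[19]=C('t')+4=16+4=20
L[20]='r': occ=5, LF[20]=C('r')+5=1+5=6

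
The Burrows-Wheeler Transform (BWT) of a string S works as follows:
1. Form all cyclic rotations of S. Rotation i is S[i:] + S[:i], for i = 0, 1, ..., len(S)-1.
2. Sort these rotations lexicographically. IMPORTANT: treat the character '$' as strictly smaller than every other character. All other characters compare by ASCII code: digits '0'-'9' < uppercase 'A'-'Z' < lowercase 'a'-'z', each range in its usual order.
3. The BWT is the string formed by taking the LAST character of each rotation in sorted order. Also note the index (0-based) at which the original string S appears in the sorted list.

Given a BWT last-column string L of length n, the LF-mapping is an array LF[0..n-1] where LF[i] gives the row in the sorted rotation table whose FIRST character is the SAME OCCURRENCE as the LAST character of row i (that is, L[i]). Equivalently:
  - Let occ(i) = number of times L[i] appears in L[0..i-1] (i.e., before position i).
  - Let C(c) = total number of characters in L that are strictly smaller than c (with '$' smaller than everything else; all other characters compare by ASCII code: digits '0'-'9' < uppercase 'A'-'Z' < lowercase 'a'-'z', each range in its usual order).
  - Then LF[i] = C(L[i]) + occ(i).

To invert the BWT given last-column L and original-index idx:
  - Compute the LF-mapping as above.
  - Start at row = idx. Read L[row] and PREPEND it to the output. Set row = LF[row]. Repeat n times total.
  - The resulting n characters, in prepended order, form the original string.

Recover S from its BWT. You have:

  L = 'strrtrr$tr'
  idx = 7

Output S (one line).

Answer: trrrrttrs$

Derivation:
LF mapping: 6 7 1 2 8 3 4 0 9 5
Walk LF starting at row 7, prepending L[row]:
  step 1: row=7, L[7]='$', prepend. Next row=LF[7]=0
  step 2: row=0, L[0]='s', prepend. Next row=LF[0]=6
  step 3: row=6, L[6]='r', prepend. Next row=LF[6]=4
  step 4: row=4, L[4]='t', prepend. Next row=LF[4]=8
  step 5: row=8, L[8]='t', prepend. Next row=LF[8]=9
  step 6: row=9, L[9]='r', prepend. Next row=LF[9]=5
  step 7: row=5, L[5]='r', prepend. Next row=LF[5]=3
  step 8: row=3, L[3]='r', prepend. Next row=LF[3]=2
  step 9: row=2, L[2]='r', prepend. Next row=LF[2]=1
  step 10: row=1, L[1]='t', prepend. Next row=LF[1]=7
Reversed output: trrrrttrs$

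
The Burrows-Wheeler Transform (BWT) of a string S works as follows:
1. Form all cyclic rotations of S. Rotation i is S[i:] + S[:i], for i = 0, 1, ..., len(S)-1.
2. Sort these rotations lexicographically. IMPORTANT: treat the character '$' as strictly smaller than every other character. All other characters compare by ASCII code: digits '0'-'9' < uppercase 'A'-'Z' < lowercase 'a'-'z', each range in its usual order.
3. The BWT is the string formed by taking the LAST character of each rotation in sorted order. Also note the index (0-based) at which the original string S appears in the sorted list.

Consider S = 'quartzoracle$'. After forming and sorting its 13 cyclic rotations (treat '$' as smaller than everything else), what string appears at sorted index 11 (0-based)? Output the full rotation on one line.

All 13 rotations (rotation i = S[i:]+S[:i]):
  rot[0] = quartzoracle$
  rot[1] = uartzoracle$q
  rot[2] = artzoracle$qu
  rot[3] = rtzoracle$qua
  rot[4] = tzoracle$quar
  rot[5] = zoracle$quart
  rot[6] = oracle$quartz
  rot[7] = racle$quartzo
  rot[8] = acle$quartzor
  rot[9] = cle$quartzora
  rot[10] = le$quartzorac
  rot[11] = e$quartzoracl
  rot[12] = $quartzoracle
Sorted (with $ < everything):
  sorted[0] = $quartzoracle
  sorted[1] = acle$quartzor
  sorted[2] = artzoracle$qu
  sorted[3] = cle$quartzora
  sorted[4] = e$quartzoracl
  sorted[5] = le$quartzorac
  sorted[6] = oracle$quartz
  sorted[7] = quartzoracle$
  sorted[8] = racle$quartzo
  sorted[9] = rtzoracle$qua
  sorted[10] = tzoracle$quar
  sorted[11] = uartzoracle$q
  sorted[12] = zoracle$quart
sorted[11] = uartzoracle$q

Answer: uartzoracle$q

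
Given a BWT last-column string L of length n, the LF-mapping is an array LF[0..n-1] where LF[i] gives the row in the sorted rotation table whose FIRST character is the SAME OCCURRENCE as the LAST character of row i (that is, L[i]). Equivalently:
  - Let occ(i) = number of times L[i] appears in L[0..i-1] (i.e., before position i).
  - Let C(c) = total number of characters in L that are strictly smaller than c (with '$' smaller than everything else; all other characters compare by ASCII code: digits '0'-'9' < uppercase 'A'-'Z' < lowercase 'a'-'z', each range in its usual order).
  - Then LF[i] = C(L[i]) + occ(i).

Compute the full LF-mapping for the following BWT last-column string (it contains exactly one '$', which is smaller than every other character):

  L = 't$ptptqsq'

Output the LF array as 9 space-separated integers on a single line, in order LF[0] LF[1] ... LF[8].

Answer: 6 0 1 7 2 8 3 5 4

Derivation:
Char counts: '$':1, 'p':2, 'q':2, 's':1, 't':3
C (first-col start): C('$')=0, C('p')=1, C('q')=3, C('s')=5, C('t')=6
L[0]='t': occ=0, LF[0]=C('t')+0=6+0=6
L[1]='$': occ=0, LF[1]=C('$')+0=0+0=0
L[2]='p': occ=0, LF[2]=C('p')+0=1+0=1
L[3]='t': occ=1, LF[3]=C('t')+1=6+1=7
L[4]='p': occ=1, LF[4]=C('p')+1=1+1=2
L[5]='t': occ=2, LF[5]=C('t')+2=6+2=8
L[6]='q': occ=0, LF[6]=C('q')+0=3+0=3
L[7]='s': occ=0, LF[7]=C('s')+0=5+0=5
L[8]='q': occ=1, LF[8]=C('q')+1=3+1=4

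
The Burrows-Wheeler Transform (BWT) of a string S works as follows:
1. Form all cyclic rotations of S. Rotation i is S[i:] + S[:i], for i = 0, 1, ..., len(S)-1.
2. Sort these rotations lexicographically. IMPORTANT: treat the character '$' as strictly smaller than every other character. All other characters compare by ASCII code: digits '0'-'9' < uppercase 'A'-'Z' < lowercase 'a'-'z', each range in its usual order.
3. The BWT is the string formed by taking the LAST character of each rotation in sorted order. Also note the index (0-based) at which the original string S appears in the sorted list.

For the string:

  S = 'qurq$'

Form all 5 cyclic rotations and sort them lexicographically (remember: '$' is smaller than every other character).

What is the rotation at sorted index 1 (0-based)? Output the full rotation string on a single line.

All 5 rotations (rotation i = S[i:]+S[:i]):
  rot[0] = qurq$
  rot[1] = urq$q
  rot[2] = rq$qu
  rot[3] = q$qur
  rot[4] = $qurq
Sorted (with $ < everything):
  sorted[0] = $qurq
  sorted[1] = q$qur
  sorted[2] = qurq$
  sorted[3] = rq$qu
  sorted[4] = urq$q
sorted[1] = q$qur

Answer: q$qur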